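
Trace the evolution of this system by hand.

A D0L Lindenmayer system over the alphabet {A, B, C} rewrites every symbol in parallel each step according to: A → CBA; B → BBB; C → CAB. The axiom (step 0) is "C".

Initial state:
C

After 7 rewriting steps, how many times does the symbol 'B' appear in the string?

2059

gen 0: C
gen 1: CAB
gen 2: CABCBABBB
gen 3: CABCBABBBCABBBBCBABBBBBBBBB
gen 4: CABCBABBBCABBBBCBABBBBBBBBBCABCBABBBBBBBBBBBBCABBBBCBABBBBBBBBBBBBBBBBBBBBBBBBBBB
gen 5: CABCBABBBCABBBBCBABBBBBBBBBCABCBABBBBBBBBBBBBCABBBBCBABBBB…BBBBBBBBBBBBBBBBBBBBBBBBBBBBBBBBBBBBBBBBBBBBBBBBBBBBBBBBBB  (len 243)
gen 6: CABCBABBBCABBBBCBABBBBBBBBBCABCBABBBBBBBBBBBBCABBBBCBABBBB…BBBBBBBBBBBBBBBBBBBBBBBBBBBBBBBBBBBBBBBBBBBBBBBBBBBBBBBBBB  (len 729)
gen 7: CABCBABBBCABBBBCBABBBBBBBBBCABCBABBBBBBBBBBBBCABBBBCBABBBB…BBBBBBBBBBBBBBBBBBBBBBBBBBBBBBBBBBBBBBBBBBBBBBBBBBBBBBBBBB  (len 2187)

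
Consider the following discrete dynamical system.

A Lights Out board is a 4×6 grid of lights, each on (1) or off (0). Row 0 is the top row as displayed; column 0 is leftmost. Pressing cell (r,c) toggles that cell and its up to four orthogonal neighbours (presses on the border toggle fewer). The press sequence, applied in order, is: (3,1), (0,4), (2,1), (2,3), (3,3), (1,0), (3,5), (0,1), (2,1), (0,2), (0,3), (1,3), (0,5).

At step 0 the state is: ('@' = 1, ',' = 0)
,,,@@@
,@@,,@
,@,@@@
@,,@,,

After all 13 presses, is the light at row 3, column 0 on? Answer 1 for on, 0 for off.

0

step 0: ,,,@@@
,@@,,@
,@,@@@
@,,@,,
step 1: ,,,@@@
,@@,,@
,,,@@@
,@@@,,
step 2: ,,,,,,
,@@,@@
,,,@@@
,@@@,,
step 3: ,,,,,,
,,@,@@
@@@@@@
,,@@,,
step 4: ,,,,,,
,,@@@@
@@,,,@
,,@,,,
step 5: ,,,,,,
,,@@@@
@@,@,@
,,,@@,
step 6: @,,,,,
@@@@@@
,@,@,@
,,,@@,
step 7: @,,,,,
@@@@@@
,@,@,,
,,,@,@
step 8: ,@@,,,
@,@@@@
,@,@,,
,,,@,@
step 9: ,@@,,,
@@@@@@
@,@@,,
,@,@,@
step 10: ,,,@,,
@@,@@@
@,@@,,
,@,@,@
step 11: ,,@,@,
@@,,@@
@,@@,,
,@,@,@
step 12: ,,@@@,
@@@@,@
@,@,,,
,@,@,@
step 13: ,,@@,@
@@@@,,
@,@,,,
,@,@,@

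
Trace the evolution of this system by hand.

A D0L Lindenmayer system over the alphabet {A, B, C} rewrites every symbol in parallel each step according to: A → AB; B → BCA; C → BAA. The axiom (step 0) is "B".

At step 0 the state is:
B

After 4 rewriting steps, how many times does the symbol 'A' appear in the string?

[0] B
[1] BCA
[2] BCABAAAB
[3] BCABAAABBCAABABABBCA
[4] BCABAAABBCAABABABBCABCABAAABABBCAABBCAABBCABCABAAAB

23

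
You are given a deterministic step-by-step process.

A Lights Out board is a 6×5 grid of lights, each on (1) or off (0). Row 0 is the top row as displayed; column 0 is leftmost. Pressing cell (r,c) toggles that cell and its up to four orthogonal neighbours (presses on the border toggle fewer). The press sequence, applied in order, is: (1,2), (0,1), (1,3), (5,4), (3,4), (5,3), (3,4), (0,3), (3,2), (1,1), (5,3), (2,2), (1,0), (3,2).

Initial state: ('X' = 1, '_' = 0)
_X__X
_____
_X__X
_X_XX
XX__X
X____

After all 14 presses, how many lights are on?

k=0  _X__X
_____
_X__X
_X_XX
XX__X
X____
k=1  _XX_X
_XXX_
_XX_X
_X_XX
XX__X
X____
k=2  X___X
__XX_
_XX_X
_X_XX
XX__X
X____
k=3  X__XX
____X
_XXXX
_X_XX
XX__X
X____
k=4  X__XX
____X
_XXXX
_X_XX
XX___
X__XX
k=5  X__XX
____X
_XXX_
_X___
XX__X
X__XX
k=6  X__XX
____X
_XXX_
_X___
XX_XX
X_X__
k=7  X__XX
____X
_XXXX
_X_XX
XX_X_
X_X__
k=8  X_X__
___XX
_XXXX
_X_XX
XX_X_
X_X__
k=9  X_X__
___XX
_X_XX
__X_X
XXXX_
X_X__
k=10  XXX__
XXXXX
___XX
__X_X
XXXX_
X_X__
k=11  XXX__
XXXXX
___XX
__X_X
XXX__
X__XX
k=12  XXX__
XX_XX
_XX_X
____X
XXX__
X__XX
k=13  _XX__
___XX
XXX_X
____X
XXX__
X__XX
k=14  _XX__
___XX
XX__X
_XXXX
XX___
X__XX

16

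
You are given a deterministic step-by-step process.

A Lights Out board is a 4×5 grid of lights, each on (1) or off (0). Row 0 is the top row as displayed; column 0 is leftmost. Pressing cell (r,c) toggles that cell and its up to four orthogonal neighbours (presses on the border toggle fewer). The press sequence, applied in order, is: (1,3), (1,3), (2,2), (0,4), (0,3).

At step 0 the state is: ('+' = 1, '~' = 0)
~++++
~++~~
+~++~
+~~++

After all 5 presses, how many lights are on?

12

step 0: ~++++
~++~~
+~++~
+~~++
step 1: ~++~+
~+~++
+~+~~
+~~++
step 2: ~++++
~++~~
+~++~
+~~++
step 3: ~++++
~+~~~
++~~~
+~+++
step 4: ~++~~
~+~~+
++~~~
+~+++
step 5: ~+~++
~+~++
++~~~
+~+++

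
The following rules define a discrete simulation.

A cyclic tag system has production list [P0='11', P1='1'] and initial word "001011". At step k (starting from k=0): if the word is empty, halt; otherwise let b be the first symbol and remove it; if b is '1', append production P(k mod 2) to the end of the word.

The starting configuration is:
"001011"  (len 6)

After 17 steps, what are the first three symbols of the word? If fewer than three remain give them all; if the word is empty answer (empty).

t=0: "001011"  (len 6)
t=1: "01011"  (len 5)
t=2: "1011"  (len 4)
t=3: "01111"  (len 5)
t=4: "1111"  (len 4)
t=5: "11111"  (len 5)
t=6: "11111"  (len 5)
t=7: "111111"  (len 6)
t=8: "111111"  (len 6)
t=9: "1111111"  (len 7)
t=10: "1111111"  (len 7)
t=11: "11111111"  (len 8)
t=12: "11111111"  (len 8)
t=13: "111111111"  (len 9)
t=14: "111111111"  (len 9)
t=15: "1111111111"  (len 10)
t=16: "1111111111"  (len 10)
t=17: "11111111111"  (len 11)

111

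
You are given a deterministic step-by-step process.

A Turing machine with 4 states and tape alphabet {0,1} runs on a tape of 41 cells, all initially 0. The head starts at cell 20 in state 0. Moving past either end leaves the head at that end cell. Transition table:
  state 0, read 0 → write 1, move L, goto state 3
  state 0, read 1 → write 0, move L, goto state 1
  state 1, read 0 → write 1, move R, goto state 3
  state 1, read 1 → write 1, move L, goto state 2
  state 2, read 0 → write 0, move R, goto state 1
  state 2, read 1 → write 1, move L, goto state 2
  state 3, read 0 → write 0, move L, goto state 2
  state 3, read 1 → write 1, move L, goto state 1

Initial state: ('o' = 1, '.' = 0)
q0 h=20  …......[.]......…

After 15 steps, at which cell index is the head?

k=0  q0 h=20  …......[.]......…
k=1  q3 h=19  …......[.]o.....…
k=2  q2 h=18  …......[.].o....…
k=3  q1 h=19  …......[.]o.....…
k=4  q3 h=20  ….....o[o]......…
k=5  q1 h=19  …......[o]o.....…
k=6  q2 h=18  …......[.]oo....…
k=7  q1 h=19  …......[o]o.....…
k=8  q2 h=18  …......[.]oo....…
k=9  q1 h=19  …......[o]o.....…
k=10  q2 h=18  …......[.]oo....…
k=11  q1 h=19  …......[o]o.....…
k=12  q2 h=18  …......[.]oo....…
k=13  q1 h=19  …......[o]o.....…
k=14  q2 h=18  …......[.]oo....…
k=15  q1 h=19  …......[o]o.....…

19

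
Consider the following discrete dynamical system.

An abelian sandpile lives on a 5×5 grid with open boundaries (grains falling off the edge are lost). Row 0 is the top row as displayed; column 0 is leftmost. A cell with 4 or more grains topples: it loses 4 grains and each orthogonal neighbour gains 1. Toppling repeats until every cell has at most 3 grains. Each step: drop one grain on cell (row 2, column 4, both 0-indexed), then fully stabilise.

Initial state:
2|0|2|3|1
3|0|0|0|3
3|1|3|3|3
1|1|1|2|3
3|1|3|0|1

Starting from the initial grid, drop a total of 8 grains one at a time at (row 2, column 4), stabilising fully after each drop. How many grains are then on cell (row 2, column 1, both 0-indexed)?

2

gen 0: 2|0|2|3|1
3|0|0|0|3
3|1|3|3|3
1|1|1|2|3
3|1|3|0|1
gen 1: 2|0|2|3|2
3|0|1|2|0
3|2|0|2|3
1|1|3|0|1
3|1|3|1|2
gen 2: 2|0|2|3|2
3|0|1|2|1
3|2|0|3|0
1|1|3|0|2
3|1|3|1|2
gen 3: 2|0|2|3|2
3|0|1|2|1
3|2|0|3|1
1|1|3|0|2
3|1|3|1|2
gen 4: 2|0|2|3|2
3|0|1|2|1
3|2|0|3|2
1|1|3|0|2
3|1|3|1|2
gen 5: 2|0|2|3|2
3|0|1|2|1
3|2|0|3|3
1|1|3|0|2
3|1|3|1|2
gen 6: 2|0|2|3|2
3|0|1|3|2
3|2|1|0|1
1|1|3|1|3
3|1|3|1|2
gen 7: 2|0|2|3|2
3|0|1|3|2
3|2|1|0|2
1|1|3|1|3
3|1|3|1|2
gen 8: 2|0|2|3|2
3|0|1|3|2
3|2|1|0|3
1|1|3|1|3
3|1|3|1|2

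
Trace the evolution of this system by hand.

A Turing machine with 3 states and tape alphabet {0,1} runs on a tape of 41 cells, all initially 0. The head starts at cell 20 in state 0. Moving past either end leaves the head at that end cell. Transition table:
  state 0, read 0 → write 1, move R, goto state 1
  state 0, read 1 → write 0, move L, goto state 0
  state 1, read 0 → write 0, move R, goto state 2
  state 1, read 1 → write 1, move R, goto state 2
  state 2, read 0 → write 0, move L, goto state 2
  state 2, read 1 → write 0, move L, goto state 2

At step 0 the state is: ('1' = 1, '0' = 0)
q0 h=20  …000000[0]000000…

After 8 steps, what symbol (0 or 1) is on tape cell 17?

k=0  q0 h=20  …000000[0]000000…
k=1  q1 h=21  …000001[0]000000…
k=2  q2 h=22  …000010[0]000000…
k=3  q2 h=21  …000001[0]000000…
k=4  q2 h=20  …000000[1]000000…
k=5  q2 h=19  …000000[0]000000…
k=6  q2 h=18  …000000[0]000000…
k=7  q2 h=17  …000000[0]000000…
k=8  q2 h=16  …000000[0]000000…

0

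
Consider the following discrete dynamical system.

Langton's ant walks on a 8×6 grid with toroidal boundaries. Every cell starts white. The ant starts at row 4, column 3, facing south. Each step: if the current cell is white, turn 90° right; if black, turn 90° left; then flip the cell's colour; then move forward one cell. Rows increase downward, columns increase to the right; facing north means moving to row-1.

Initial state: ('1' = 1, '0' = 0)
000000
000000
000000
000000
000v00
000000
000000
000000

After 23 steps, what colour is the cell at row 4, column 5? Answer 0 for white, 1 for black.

gen 0: 000000
000000
000000
000000
000v00
000000
000000
000000
gen 1: 000000
000000
000000
000000
00<100
000000
000000
000000
gen 2: 000000
000000
000000
00^000
001100
000000
000000
000000
gen 3: 000000
000000
000000
001>00
001100
000000
000000
000000
gen 4: 000000
000000
000000
001100
001v00
000000
000000
000000
gen 5: 000000
000000
000000
001100
0010>0
000000
000000
000000
gen 6: 000000
000000
000000
001100
001010
0000v0
000000
000000
gen 7: 000000
000000
000000
001100
001010
000<10
000000
000000
gen 8: 000000
000000
000000
001100
001^10
000110
000000
000000
gen 9: 000000
000000
000000
001100
0011>0
000110
000000
000000
gen 10: 000000
000000
000000
0011^0
001100
000110
000000
000000
gen 11: 000000
000000
000000
00111>
001100
000110
000000
000000
gen 12: 000000
000000
000000
001111
00110v
000110
000000
000000
gen 13: 000000
000000
000000
001111
0011<1
000110
000000
000000
gen 14: 000000
000000
000000
0011^1
001111
000110
000000
000000
gen 15: 000000
000000
000000
001<01
001111
000110
000000
000000
gen 16: 000000
000000
000000
001001
001v11
000110
000000
000000
gen 17: 000000
000000
000000
001001
0010>1
000110
000000
000000
gen 18: 000000
000000
000000
0010^1
001001
000110
000000
000000
gen 19: 000000
000000
000000
00101>
001001
000110
000000
000000
gen 20: 000000
000000
00000^
001010
001001
000110
000000
000000
gen 21: 000000
000000
>00001
001010
001001
000110
000000
000000
gen 22: 000000
000000
100001
v01010
001001
000110
000000
000000
gen 23: 000000
000000
100001
10101<
001001
000110
000000
000000

1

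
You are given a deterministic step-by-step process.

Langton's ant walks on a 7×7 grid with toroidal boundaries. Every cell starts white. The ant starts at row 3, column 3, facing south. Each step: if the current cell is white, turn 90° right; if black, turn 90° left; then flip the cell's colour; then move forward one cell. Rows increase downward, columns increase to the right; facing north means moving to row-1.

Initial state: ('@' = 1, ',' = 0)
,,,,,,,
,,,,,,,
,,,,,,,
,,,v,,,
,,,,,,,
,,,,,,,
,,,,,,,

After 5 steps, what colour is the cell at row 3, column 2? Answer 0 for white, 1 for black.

1

gen 0: ,,,,,,,
,,,,,,,
,,,,,,,
,,,v,,,
,,,,,,,
,,,,,,,
,,,,,,,
gen 1: ,,,,,,,
,,,,,,,
,,,,,,,
,,<@,,,
,,,,,,,
,,,,,,,
,,,,,,,
gen 2: ,,,,,,,
,,,,,,,
,,^,,,,
,,@@,,,
,,,,,,,
,,,,,,,
,,,,,,,
gen 3: ,,,,,,,
,,,,,,,
,,@>,,,
,,@@,,,
,,,,,,,
,,,,,,,
,,,,,,,
gen 4: ,,,,,,,
,,,,,,,
,,@@,,,
,,@v,,,
,,,,,,,
,,,,,,,
,,,,,,,
gen 5: ,,,,,,,
,,,,,,,
,,@@,,,
,,@,>,,
,,,,,,,
,,,,,,,
,,,,,,,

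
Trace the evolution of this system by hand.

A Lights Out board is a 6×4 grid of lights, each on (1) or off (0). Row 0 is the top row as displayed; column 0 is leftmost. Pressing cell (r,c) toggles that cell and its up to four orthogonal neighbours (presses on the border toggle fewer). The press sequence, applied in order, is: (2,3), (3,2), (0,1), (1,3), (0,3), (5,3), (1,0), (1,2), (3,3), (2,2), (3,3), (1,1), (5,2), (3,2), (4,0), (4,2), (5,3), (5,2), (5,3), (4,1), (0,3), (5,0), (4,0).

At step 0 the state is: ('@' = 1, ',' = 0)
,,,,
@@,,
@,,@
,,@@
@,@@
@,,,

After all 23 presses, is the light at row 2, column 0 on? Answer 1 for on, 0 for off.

gen 0: ,,,,
@@,,
@,,@
,,@@
@,@@
@,,,
gen 1: ,,,,
@@,@
@,@,
,,@,
@,@@
@,,,
gen 2: ,,,,
@@,@
@,,,
,@,@
@,,@
@,,,
gen 3: @@@,
@,,@
@,,,
,@,@
@,,@
@,,,
gen 4: @@@@
@,@,
@,,@
,@,@
@,,@
@,,,
gen 5: @@,,
@,@@
@,,@
,@,@
@,,@
@,,,
gen 6: @@,,
@,@@
@,,@
,@,@
@,,,
@,@@
gen 7: ,@,,
,@@@
,,,@
,@,@
@,,,
@,@@
gen 8: ,@@,
,,,,
,,@@
,@,@
@,,,
@,@@
gen 9: ,@@,
,,,,
,,@,
,@@,
@,,@
@,@@
gen 10: ,@@,
,,@,
,@,@
,@,,
@,,@
@,@@
gen 11: ,@@,
,,@,
,@,,
,@@@
@,,,
@,@@
gen 12: ,,@,
@@,,
,,,,
,@@@
@,,,
@,@@
gen 13: ,,@,
@@,,
,,,,
,@@@
@,@,
@@,,
gen 14: ,,@,
@@,,
,,@,
,,,,
@,,,
@@,,
gen 15: ,,@,
@@,,
,,@,
@,,,
,@,,
,@,,
gen 16: ,,@,
@@,,
,,@,
@,@,
,,@@
,@@,
gen 17: ,,@,
@@,,
,,@,
@,@,
,,@,
,@,@
gen 18: ,,@,
@@,,
,,@,
@,@,
,,,,
,,@,
gen 19: ,,@,
@@,,
,,@,
@,@,
,,,@
,,,@
gen 20: ,,@,
@@,,
,,@,
@@@,
@@@@
,@,@
gen 21: ,,,@
@@,@
,,@,
@@@,
@@@@
,@,@
gen 22: ,,,@
@@,@
,,@,
@@@,
,@@@
@,,@
gen 23: ,,,@
@@,@
,,@,
,@@,
@,@@
,,,@

0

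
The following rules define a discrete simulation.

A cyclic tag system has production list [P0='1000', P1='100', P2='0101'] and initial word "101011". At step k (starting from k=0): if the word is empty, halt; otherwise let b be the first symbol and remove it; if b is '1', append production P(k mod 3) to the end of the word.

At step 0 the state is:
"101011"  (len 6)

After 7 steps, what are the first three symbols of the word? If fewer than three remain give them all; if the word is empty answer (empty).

000

0) "101011"  (len 6)
1) "010111000"  (len 9)
2) "10111000"  (len 8)
3) "01110000101"  (len 11)
4) "1110000101"  (len 10)
5) "110000101100"  (len 12)
6) "100001011000101"  (len 15)
7) "000010110001011000"  (len 18)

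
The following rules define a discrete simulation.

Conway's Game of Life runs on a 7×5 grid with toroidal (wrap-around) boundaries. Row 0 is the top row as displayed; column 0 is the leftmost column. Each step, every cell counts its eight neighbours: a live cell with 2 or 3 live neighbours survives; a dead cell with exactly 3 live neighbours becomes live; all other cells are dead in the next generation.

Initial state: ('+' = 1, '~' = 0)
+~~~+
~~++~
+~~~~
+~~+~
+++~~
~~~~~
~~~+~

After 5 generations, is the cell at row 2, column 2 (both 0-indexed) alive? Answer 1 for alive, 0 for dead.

1

gen 0: +~~~+
~~++~
+~~~~
+~~+~
+++~~
~~~~~
~~~+~
gen 1: ~~+~+
++~+~
~+++~
+~+~~
+++~+
~++~~
~~~~+
gen 2: ~++~+
+~~~~
~~~+~
~~~~~
~~~~+
~~+~+
+++~~
gen 3: ~~+++
+++++
~~~~~
~~~~~
~~~+~
~~+~+
~~~~+
gen 4: ~~~~~
++~~~
+++++
~~~~~
~~~+~
~~~~+
+~+~+
gen 5: ~~~~+
~~~+~
~~+++
++~~~
~~~~~
+~~~+
+~~++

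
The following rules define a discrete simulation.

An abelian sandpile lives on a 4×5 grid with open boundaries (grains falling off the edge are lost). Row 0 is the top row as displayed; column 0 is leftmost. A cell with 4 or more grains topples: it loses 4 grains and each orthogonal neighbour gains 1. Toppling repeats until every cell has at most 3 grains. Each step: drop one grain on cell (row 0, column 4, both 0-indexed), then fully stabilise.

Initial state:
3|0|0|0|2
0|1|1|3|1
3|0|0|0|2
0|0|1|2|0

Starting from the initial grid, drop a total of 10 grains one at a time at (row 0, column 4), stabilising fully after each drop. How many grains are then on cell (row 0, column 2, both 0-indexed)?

1

gen 0: 3|0|0|0|2
0|1|1|3|1
3|0|0|0|2
0|0|1|2|0
gen 1: 3|0|0|0|3
0|1|1|3|1
3|0|0|0|2
0|0|1|2|0
gen 2: 3|0|0|1|0
0|1|1|3|2
3|0|0|0|2
0|0|1|2|0
gen 3: 3|0|0|1|1
0|1|1|3|2
3|0|0|0|2
0|0|1|2|0
gen 4: 3|0|0|1|2
0|1|1|3|2
3|0|0|0|2
0|0|1|2|0
gen 5: 3|0|0|1|3
0|1|1|3|2
3|0|0|0|2
0|0|1|2|0
gen 6: 3|0|0|2|0
0|1|1|3|3
3|0|0|0|2
0|0|1|2|0
gen 7: 3|0|0|2|1
0|1|1|3|3
3|0|0|0|2
0|0|1|2|0
gen 8: 3|0|0|2|2
0|1|1|3|3
3|0|0|0|2
0|0|1|2|0
gen 9: 3|0|0|2|3
0|1|1|3|3
3|0|0|0|2
0|0|1|2|0
gen 10: 3|0|1|0|2
0|1|2|1|1
3|0|0|1|3
0|0|1|2|0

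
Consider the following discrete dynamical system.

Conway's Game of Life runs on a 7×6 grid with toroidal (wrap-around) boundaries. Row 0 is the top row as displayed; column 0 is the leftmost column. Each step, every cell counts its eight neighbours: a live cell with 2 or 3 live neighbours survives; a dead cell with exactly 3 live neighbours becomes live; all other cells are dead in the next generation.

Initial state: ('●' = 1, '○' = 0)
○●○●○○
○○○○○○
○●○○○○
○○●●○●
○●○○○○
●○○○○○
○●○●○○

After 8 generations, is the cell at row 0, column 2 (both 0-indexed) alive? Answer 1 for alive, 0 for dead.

1

[0] ○●○●○○
○○○○○○
○●○○○○
○○●●○●
○●○○○○
●○○○○○
○●○●○○
[1] ○○○○○○
○○●○○○
○○●○○○
●●●○○○
●●●○○○
●●●○○○
●●○○○○
[2] ○●○○○○
○○○○○○
○○●●○○
●○○●○○
○○○●○●
○○○○○●
●○●○○○
[3] ○●○○○○
○○●○○○
○○●●○○
○○○●○○
●○○○○●
●○○○●●
●●○○○○
[4] ●●●○○○
○●●●○○
○○●●○○
○○●●●○
●○○○○○
○○○○●○
○●○○○○
[5] ●○○●○○
●○○○○○
○○○○○○
○●●○●○
○○○○●●
○○○○○○
●●●○○○
[6] ●○●○○●
○○○○○○
○●○○○○
○○○●●●
○○○●●●
●●○○○●
●●●○○○
[7] ●○●○○●
●●○○○○
○○○○●○
●○●●○●
○○●●○○
○○○●○○
○○●○○○
[8] ●○●○○●
●●○○○○
○○●●●○
○●●○○●
○●○○○○
○○○●○○
○●●●○○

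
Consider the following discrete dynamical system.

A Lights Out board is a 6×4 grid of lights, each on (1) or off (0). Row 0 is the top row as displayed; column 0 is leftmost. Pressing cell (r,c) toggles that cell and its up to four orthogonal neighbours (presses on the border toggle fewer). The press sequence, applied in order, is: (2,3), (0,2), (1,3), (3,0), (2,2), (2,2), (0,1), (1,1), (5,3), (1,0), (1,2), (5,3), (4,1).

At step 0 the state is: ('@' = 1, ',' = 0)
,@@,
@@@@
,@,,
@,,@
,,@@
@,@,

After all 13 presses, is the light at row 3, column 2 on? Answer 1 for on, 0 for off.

[0] ,@@,
@@@@
,@,,
@,,@
,,@@
@,@,
[1] ,@@,
@@@,
,@@@
@,,,
,,@@
@,@,
[2] ,,,@
@@,,
,@@@
@,,,
,,@@
@,@,
[3] ,,,,
@@@@
,@@,
@,,,
,,@@
@,@,
[4] ,,,,
@@@@
@@@,
,@,,
@,@@
@,@,
[5] ,,,,
@@,@
@,,@
,@@,
@,@@
@,@,
[6] ,,,,
@@@@
@@@,
,@,,
@,@@
@,@,
[7] @@@,
@,@@
@@@,
,@,,
@,@@
@,@,
[8] @,@,
,@,@
@,@,
,@,,
@,@@
@,@,
[9] @,@,
,@,@
@,@,
,@,,
@,@,
@,,@
[10] ,,@,
@,,@
,,@,
,@,,
@,@,
@,,@
[11] ,,,,
@@@,
,,,,
,@,,
@,@,
@,,@
[12] ,,,,
@@@,
,,,,
,@,,
@,@@
@,@,
[13] ,,,,
@@@,
,,,,
,,,,
,@,@
@@@,

0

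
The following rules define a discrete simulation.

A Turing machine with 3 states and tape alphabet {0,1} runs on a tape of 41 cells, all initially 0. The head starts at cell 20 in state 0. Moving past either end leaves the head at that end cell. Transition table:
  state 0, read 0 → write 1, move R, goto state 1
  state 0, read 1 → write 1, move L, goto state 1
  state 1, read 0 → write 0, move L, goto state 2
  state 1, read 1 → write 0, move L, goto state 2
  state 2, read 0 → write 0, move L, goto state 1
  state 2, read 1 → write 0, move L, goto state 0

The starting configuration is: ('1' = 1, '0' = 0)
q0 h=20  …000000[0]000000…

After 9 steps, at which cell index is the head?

gen 0: q0 h=20  …000000[0]000000…
gen 1: q1 h=21  …000001[0]000000…
gen 2: q2 h=20  …000000[1]000000…
gen 3: q0 h=19  …000000[0]000000…
gen 4: q1 h=20  …000001[0]000000…
gen 5: q2 h=19  …000000[1]000000…
gen 6: q0 h=18  …000000[0]000000…
gen 7: q1 h=19  …000001[0]000000…
gen 8: q2 h=18  …000000[1]000000…
gen 9: q0 h=17  …000000[0]000000…

17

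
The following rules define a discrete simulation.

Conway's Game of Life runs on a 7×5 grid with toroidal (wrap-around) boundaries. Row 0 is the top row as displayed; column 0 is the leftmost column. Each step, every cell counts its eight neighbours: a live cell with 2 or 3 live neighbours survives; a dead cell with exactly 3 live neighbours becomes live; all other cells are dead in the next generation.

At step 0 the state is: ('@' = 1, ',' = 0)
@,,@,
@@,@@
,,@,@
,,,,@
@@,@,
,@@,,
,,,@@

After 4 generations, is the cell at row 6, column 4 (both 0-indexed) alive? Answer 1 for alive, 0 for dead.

t=0: @,,@,
@@,@@
,,@,@
,,,,@
@@,@,
,@@,,
,,,@@
t=1: ,@,,,
,@,,,
,@@,,
,@@,@
@@,@@
,@,,,
@@,@@
t=2: ,@,,@
@@,,,
,,,@,
,,,,@
,,,@@
,,,,,
,@,,@
t=3: ,@@,@
@@@,@
@,,,@
,,,,@
,,,@@
@,,@@
,,,,,
t=4: ,,@,@
,,@,,
,,,,,
,,,,,
,,,,,
@,,@,
,@@,,

0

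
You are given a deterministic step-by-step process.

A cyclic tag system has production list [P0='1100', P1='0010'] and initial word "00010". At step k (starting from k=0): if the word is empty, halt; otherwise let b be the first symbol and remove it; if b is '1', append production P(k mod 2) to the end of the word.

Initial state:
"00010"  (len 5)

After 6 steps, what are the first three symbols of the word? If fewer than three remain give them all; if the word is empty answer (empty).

t=0: "00010"  (len 5)
t=1: "0010"  (len 4)
t=2: "010"  (len 3)
t=3: "10"  (len 2)
t=4: "00010"  (len 5)
t=5: "0010"  (len 4)
t=6: "010"  (len 3)

010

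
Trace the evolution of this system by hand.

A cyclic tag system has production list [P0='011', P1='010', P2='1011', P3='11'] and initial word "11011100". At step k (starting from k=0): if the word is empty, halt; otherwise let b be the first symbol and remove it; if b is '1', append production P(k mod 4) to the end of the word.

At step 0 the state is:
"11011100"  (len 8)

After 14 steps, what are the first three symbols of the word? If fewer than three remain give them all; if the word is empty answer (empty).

110

t=0: "11011100"  (len 8)
t=1: "1011100011"  (len 10)
t=2: "011100011010"  (len 12)
t=3: "11100011010"  (len 11)
t=4: "110001101011"  (len 12)
t=5: "10001101011011"  (len 14)
t=6: "0001101011011010"  (len 16)
t=7: "001101011011010"  (len 15)
t=8: "01101011011010"  (len 14)
t=9: "1101011011010"  (len 13)
t=10: "101011011010010"  (len 15)
t=11: "010110110100101011"  (len 18)
t=12: "10110110100101011"  (len 17)
t=13: "0110110100101011011"  (len 19)
t=14: "110110100101011011"  (len 18)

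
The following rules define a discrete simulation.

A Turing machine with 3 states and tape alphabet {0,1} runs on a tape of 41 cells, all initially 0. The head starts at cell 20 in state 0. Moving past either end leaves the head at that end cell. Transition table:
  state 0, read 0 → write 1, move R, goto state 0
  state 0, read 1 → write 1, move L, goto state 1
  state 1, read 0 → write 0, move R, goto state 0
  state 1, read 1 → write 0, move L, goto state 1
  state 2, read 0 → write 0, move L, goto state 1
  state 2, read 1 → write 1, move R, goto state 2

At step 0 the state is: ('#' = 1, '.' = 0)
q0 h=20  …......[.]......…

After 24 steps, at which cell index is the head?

[0] q0 h=20  …......[.]......…
[1] q0 h=21  ….....#[.]......…
[2] q0 h=22  …....##[.]......…
[3] q0 h=23  …...###[.]......…
[4] q0 h=24  …..####[.]......…
[5] q0 h=25  ….#####[.]......…
[6] q0 h=26  …######[.]......…
[7] q0 h=27  …######[.]......…
[8] q0 h=28  …######[.]......…
[9] q0 h=29  …######[.]......…
[10] q0 h=30  …######[.]......…
[11] q0 h=31  …######[.]......…
[12] q0 h=32  …######[.]......…
[13] q0 h=33  …######[.]......…
[14] q0 h=34  …######[.]......|
[15] q0 h=35  …######[.].....|
[16] q0 h=36  …######[.]....|
[17] q0 h=37  …######[.]...|
[18] q0 h=38  …######[.]..|
[19] q0 h=39  …######[.].|
[20] q0 h=40  …######[.]|
[21] q0 h=40  …######[#]|
[22] q1 h=39  …######[#]#|
[23] q1 h=38  …######[#].#|
[24] q1 h=37  …######[#]..#|

37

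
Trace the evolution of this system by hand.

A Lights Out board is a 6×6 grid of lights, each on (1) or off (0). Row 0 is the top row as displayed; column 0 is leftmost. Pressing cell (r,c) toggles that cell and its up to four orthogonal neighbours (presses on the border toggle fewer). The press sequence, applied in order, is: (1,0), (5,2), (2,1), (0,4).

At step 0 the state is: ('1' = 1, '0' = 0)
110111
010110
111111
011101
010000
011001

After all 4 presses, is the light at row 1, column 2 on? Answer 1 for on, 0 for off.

gen 0: 110111
010110
111111
011101
010000
011001
gen 1: 010111
100110
011111
011101
010000
011001
gen 2: 010111
100110
011111
011101
011000
000101
gen 3: 010111
110110
100111
001101
011000
000101
gen 4: 010000
110100
100111
001101
011000
000101

0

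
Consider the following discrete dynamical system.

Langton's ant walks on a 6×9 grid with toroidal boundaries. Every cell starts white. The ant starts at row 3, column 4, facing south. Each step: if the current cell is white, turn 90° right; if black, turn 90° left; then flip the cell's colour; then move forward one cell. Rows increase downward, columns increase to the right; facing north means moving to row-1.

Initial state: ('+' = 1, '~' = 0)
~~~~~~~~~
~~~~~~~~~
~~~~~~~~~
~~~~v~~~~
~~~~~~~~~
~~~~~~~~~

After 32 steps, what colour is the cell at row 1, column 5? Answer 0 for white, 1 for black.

0) ~~~~~~~~~
~~~~~~~~~
~~~~~~~~~
~~~~v~~~~
~~~~~~~~~
~~~~~~~~~
1) ~~~~~~~~~
~~~~~~~~~
~~~~~~~~~
~~~<+~~~~
~~~~~~~~~
~~~~~~~~~
2) ~~~~~~~~~
~~~~~~~~~
~~~^~~~~~
~~~++~~~~
~~~~~~~~~
~~~~~~~~~
3) ~~~~~~~~~
~~~~~~~~~
~~~+>~~~~
~~~++~~~~
~~~~~~~~~
~~~~~~~~~
4) ~~~~~~~~~
~~~~~~~~~
~~~++~~~~
~~~+v~~~~
~~~~~~~~~
~~~~~~~~~
5) ~~~~~~~~~
~~~~~~~~~
~~~++~~~~
~~~+~>~~~
~~~~~~~~~
~~~~~~~~~
6) ~~~~~~~~~
~~~~~~~~~
~~~++~~~~
~~~+~+~~~
~~~~~v~~~
~~~~~~~~~
7) ~~~~~~~~~
~~~~~~~~~
~~~++~~~~
~~~+~+~~~
~~~~<+~~~
~~~~~~~~~
8) ~~~~~~~~~
~~~~~~~~~
~~~++~~~~
~~~+^+~~~
~~~~++~~~
~~~~~~~~~
9) ~~~~~~~~~
~~~~~~~~~
~~~++~~~~
~~~++>~~~
~~~~++~~~
~~~~~~~~~
10) ~~~~~~~~~
~~~~~~~~~
~~~++^~~~
~~~++~~~~
~~~~++~~~
~~~~~~~~~
11) ~~~~~~~~~
~~~~~~~~~
~~~+++>~~
~~~++~~~~
~~~~++~~~
~~~~~~~~~
12) ~~~~~~~~~
~~~~~~~~~
~~~++++~~
~~~++~v~~
~~~~++~~~
~~~~~~~~~
13) ~~~~~~~~~
~~~~~~~~~
~~~++++~~
~~~++<+~~
~~~~++~~~
~~~~~~~~~
14) ~~~~~~~~~
~~~~~~~~~
~~~++^+~~
~~~++++~~
~~~~++~~~
~~~~~~~~~
15) ~~~~~~~~~
~~~~~~~~~
~~~+<~+~~
~~~++++~~
~~~~++~~~
~~~~~~~~~
16) ~~~~~~~~~
~~~~~~~~~
~~~+~~+~~
~~~+v++~~
~~~~++~~~
~~~~~~~~~
17) ~~~~~~~~~
~~~~~~~~~
~~~+~~+~~
~~~+~>+~~
~~~~++~~~
~~~~~~~~~
18) ~~~~~~~~~
~~~~~~~~~
~~~+~^+~~
~~~+~~+~~
~~~~++~~~
~~~~~~~~~
19) ~~~~~~~~~
~~~~~~~~~
~~~+~+>~~
~~~+~~+~~
~~~~++~~~
~~~~~~~~~
20) ~~~~~~~~~
~~~~~~^~~
~~~+~+~~~
~~~+~~+~~
~~~~++~~~
~~~~~~~~~
21) ~~~~~~~~~
~~~~~~+>~
~~~+~+~~~
~~~+~~+~~
~~~~++~~~
~~~~~~~~~
22) ~~~~~~~~~
~~~~~~++~
~~~+~+~v~
~~~+~~+~~
~~~~++~~~
~~~~~~~~~
23) ~~~~~~~~~
~~~~~~++~
~~~+~+<+~
~~~+~~+~~
~~~~++~~~
~~~~~~~~~
24) ~~~~~~~~~
~~~~~~^+~
~~~+~+++~
~~~+~~+~~
~~~~++~~~
~~~~~~~~~
25) ~~~~~~~~~
~~~~~<~+~
~~~+~+++~
~~~+~~+~~
~~~~++~~~
~~~~~~~~~
26) ~~~~~^~~~
~~~~~+~+~
~~~+~+++~
~~~+~~+~~
~~~~++~~~
~~~~~~~~~
27) ~~~~~+>~~
~~~~~+~+~
~~~+~+++~
~~~+~~+~~
~~~~++~~~
~~~~~~~~~
28) ~~~~~++~~
~~~~~+v+~
~~~+~+++~
~~~+~~+~~
~~~~++~~~
~~~~~~~~~
29) ~~~~~++~~
~~~~~<++~
~~~+~+++~
~~~+~~+~~
~~~~++~~~
~~~~~~~~~
30) ~~~~~++~~
~~~~~~++~
~~~+~v++~
~~~+~~+~~
~~~~++~~~
~~~~~~~~~
31) ~~~~~++~~
~~~~~~++~
~~~+~~>+~
~~~+~~+~~
~~~~++~~~
~~~~~~~~~
32) ~~~~~++~~
~~~~~~^+~
~~~+~~~+~
~~~+~~+~~
~~~~++~~~
~~~~~~~~~

0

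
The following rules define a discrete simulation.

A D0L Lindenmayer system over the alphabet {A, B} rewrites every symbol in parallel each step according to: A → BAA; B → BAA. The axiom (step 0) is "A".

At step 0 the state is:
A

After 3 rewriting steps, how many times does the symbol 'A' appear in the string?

0) A
1) BAA
2) BAABAABAA
3) BAABAABAABAABAABAABAABAABAA

18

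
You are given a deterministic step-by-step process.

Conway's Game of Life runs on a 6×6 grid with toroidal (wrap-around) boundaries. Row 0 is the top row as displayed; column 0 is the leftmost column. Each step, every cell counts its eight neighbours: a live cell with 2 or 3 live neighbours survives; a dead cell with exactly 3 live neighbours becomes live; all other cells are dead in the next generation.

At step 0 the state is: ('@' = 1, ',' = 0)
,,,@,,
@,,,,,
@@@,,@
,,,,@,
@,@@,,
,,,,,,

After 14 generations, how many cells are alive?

1

k=0  ,,,@,,
@,,,,,
@@@,,@
,,,,@,
@,@@,,
,,,,,,
k=1  ,,,,,,
@,@,,@
@@,,,@
,,,,@,
,,,@,,
,,@@,,
k=2  ,@@@,,
,,,,,@
,@,,@,
@,,,@@
,,@@@,
,,@@,,
k=3  ,@,@@,
@@,@@,
,,,,@,
@@@,,,
,@@,,,
,,,,,,
k=4  @@,@@@
@@,,,,
,,,,@,
@,@@,,
@,@,,,
,@,@,,
k=5  ,,,@@@
,@@@,,
@,@@,@
,,@@,@
@,,,,,
,,,@,,
k=6  ,,,,,,
,@,,,,
@,,,,@
,,@@,@
,,@@@,
,,,@,@
k=7  ,,,,,,
@,,,,,
@@@,@@
@@@,,@
,,,,,@
,,@@,,
k=8  ,,,,,,
@,,,,,
,,@@@,
,,@@,,
,,,@@@
,,,,,,
k=9  ,,,,,,
,,,@,,
,@@,@,
,,,,,@
,,@@@,
,,,,@,
k=10  ,,,,,,
,,@@,,
,,@@@,
,@,,,@
,,,@@@
,,,,@,
k=11  ,,,@,,
,,@,@,
,@,,@,
@,,,,@
@,,@,@
,,,@@@
k=12  ,,@,,@
,,@,@,
@@,@@,
,@,,,,
,,,@,,
@,@@,@
k=13  @,@,,@
@,@,@,
@@,@@@
@@,@@,
@@,@@,
@@@@,@
k=14  ,,,,,,
,,@,,,
,,,,,,
,,,,,,
,,,,,,
,,,,,,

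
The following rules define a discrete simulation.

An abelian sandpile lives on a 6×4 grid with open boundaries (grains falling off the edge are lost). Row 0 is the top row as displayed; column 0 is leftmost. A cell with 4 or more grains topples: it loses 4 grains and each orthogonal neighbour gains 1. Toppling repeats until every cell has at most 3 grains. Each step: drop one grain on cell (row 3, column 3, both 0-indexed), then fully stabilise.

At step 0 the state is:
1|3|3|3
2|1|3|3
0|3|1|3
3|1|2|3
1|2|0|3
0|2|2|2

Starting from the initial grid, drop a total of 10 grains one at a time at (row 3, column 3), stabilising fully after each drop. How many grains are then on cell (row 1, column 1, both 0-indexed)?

step 0: 1|3|3|3
2|1|3|3
0|3|1|3
3|1|2|3
1|2|0|3
0|2|2|2
step 1: 2|0|2|1
2|3|1|2
0|3|3|1
3|1|3|2
1|2|1|0
0|2|2|3
step 2: 2|0|2|1
2|3|1|2
0|3|3|1
3|1|3|3
1|2|1|0
0|2|2|3
step 3: 2|1|2|1
3|0|3|2
1|1|1|3
3|3|1|1
1|2|2|1
0|2|2|3
step 4: 2|1|2|1
3|0|3|2
1|1|1|3
3|3|1|2
1|2|2|1
0|2|2|3
step 5: 2|1|2|1
3|0|3|2
1|1|1|3
3|3|1|3
1|2|2|1
0|2|2|3
step 6: 2|1|2|1
3|0|3|3
1|1|2|0
3|3|2|1
1|2|2|2
0|2|2|3
step 7: 2|1|2|1
3|0|3|3
1|1|2|0
3|3|2|2
1|2|2|2
0|2|2|3
step 8: 2|1|2|1
3|0|3|3
1|1|2|0
3|3|2|3
1|2|2|2
0|2|2|3
step 9: 2|1|2|1
3|0|3|3
1|1|2|1
3|3|3|0
1|2|2|3
0|2|2|3
step 10: 2|1|2|1
3|0|3|3
1|1|2|1
3|3|3|1
1|2|2|3
0|2|2|3

0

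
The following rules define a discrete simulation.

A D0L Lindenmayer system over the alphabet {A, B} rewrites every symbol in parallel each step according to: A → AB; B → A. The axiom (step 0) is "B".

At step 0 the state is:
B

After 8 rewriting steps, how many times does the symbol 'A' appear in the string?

21

step 0: B
step 1: A
step 2: AB
step 3: ABA
step 4: ABAAB
step 5: ABAABABA
step 6: ABAABABAABAAB
step 7: ABAABABAABAABABAABABA
step 8: ABAABABAABAABABAABABAABAABABAABAAB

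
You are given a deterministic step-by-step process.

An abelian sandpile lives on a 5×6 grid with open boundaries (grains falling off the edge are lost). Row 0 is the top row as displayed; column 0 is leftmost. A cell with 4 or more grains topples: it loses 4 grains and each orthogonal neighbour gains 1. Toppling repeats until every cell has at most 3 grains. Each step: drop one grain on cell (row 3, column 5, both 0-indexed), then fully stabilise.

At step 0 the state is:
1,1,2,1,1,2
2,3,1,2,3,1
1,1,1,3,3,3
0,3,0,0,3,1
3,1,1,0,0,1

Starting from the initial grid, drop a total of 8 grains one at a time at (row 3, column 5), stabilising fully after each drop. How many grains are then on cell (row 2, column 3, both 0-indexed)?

1

gen 0: 1,1,2,1,1,2
2,3,1,2,3,1
1,1,1,3,3,3
0,3,0,0,3,1
3,1,1,0,0,1
gen 1: 1,1,2,1,1,2
2,3,1,2,3,1
1,1,1,3,3,3
0,3,0,0,3,2
3,1,1,0,0,1
gen 2: 1,1,2,1,1,2
2,3,1,2,3,1
1,1,1,3,3,3
0,3,0,0,3,3
3,1,1,0,0,1
gen 3: 1,1,2,2,2,2
2,3,2,0,1,3
1,1,2,1,3,1
0,3,0,2,1,2
3,1,1,0,1,2
gen 4: 1,1,2,2,2,2
2,3,2,0,1,3
1,1,2,1,3,1
0,3,0,2,1,3
3,1,1,0,1,2
gen 5: 1,1,2,2,2,2
2,3,2,0,1,3
1,1,2,1,3,2
0,3,0,2,2,0
3,1,1,0,1,3
gen 6: 1,1,2,2,2,2
2,3,2,0,1,3
1,1,2,1,3,2
0,3,0,2,2,1
3,1,1,0,1,3
gen 7: 1,1,2,2,2,2
2,3,2,0,1,3
1,1,2,1,3,2
0,3,0,2,2,2
3,1,1,0,1,3
gen 8: 1,1,2,2,2,2
2,3,2,0,1,3
1,1,2,1,3,2
0,3,0,2,2,3
3,1,1,0,1,3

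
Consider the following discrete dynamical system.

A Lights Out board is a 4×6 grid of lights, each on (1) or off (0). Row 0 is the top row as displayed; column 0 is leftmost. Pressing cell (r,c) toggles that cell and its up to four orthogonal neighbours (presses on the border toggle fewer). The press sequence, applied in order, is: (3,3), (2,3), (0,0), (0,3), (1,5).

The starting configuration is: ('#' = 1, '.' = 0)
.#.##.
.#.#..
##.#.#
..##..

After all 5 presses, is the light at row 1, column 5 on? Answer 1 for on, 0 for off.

0) .#.##.
.#.#..
##.#.#
..##..
1) .#.##.
.#.#..
##...#
....#.
2) .#.##.
.#....
######
...##.
3) #..##.
##....
######
...##.
4) #.#...
##.#..
######
...##.
5) #.#..#
##.###
#####.
...##.

1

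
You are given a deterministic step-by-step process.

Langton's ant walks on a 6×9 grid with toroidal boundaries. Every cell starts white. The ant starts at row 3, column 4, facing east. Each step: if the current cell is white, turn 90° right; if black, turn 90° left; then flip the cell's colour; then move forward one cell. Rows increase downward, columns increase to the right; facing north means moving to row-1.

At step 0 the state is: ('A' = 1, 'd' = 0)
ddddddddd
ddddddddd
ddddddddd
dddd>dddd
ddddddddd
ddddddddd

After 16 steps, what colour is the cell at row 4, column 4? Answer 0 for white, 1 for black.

1

0) ddddddddd
ddddddddd
ddddddddd
dddd>dddd
ddddddddd
ddddddddd
1) ddddddddd
ddddddddd
ddddddddd
ddddAdddd
ddddvdddd
ddddddddd
2) ddddddddd
ddddddddd
ddddddddd
ddddAdddd
ddd<Adddd
ddddddddd
3) ddddddddd
ddddddddd
ddddddddd
ddd^Adddd
dddAAdddd
ddddddddd
4) ddddddddd
ddddddddd
ddddddddd
dddA>dddd
dddAAdddd
ddddddddd
5) ddddddddd
ddddddddd
dddd^dddd
dddAddddd
dddAAdddd
ddddddddd
6) ddddddddd
ddddddddd
ddddA>ddd
dddAddddd
dddAAdddd
ddddddddd
7) ddddddddd
ddddddddd
ddddAAddd
dddAdvddd
dddAAdddd
ddddddddd
8) ddddddddd
ddddddddd
ddddAAddd
dddA<Addd
dddAAdddd
ddddddddd
9) ddddddddd
ddddddddd
dddd^Addd
dddAAAddd
dddAAdddd
ddddddddd
10) ddddddddd
ddddddddd
ddd<dAddd
dddAAAddd
dddAAdddd
ddddddddd
11) ddddddddd
ddd^ddddd
dddAdAddd
dddAAAddd
dddAAdddd
ddddddddd
12) ddddddddd
dddA>dddd
dddAdAddd
dddAAAddd
dddAAdddd
ddddddddd
13) ddddddddd
dddAAdddd
dddAvAddd
dddAAAddd
dddAAdddd
ddddddddd
14) ddddddddd
dddAAdddd
ddd<AAddd
dddAAAddd
dddAAdddd
ddddddddd
15) ddddddddd
dddAAdddd
ddddAAddd
dddvAAddd
dddAAdddd
ddddddddd
16) ddddddddd
dddAAdddd
ddddAAddd
dddd>Addd
dddAAdddd
ddddddddd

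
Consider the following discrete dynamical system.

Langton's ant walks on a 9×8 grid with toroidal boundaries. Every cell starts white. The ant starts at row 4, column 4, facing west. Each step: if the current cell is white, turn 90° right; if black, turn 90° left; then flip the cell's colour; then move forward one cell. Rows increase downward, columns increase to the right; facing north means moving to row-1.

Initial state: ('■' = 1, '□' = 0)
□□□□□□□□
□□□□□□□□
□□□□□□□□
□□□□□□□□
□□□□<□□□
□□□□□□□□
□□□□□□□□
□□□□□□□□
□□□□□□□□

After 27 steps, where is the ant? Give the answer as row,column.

0) □□□□□□□□
□□□□□□□□
□□□□□□□□
□□□□□□□□
□□□□<□□□
□□□□□□□□
□□□□□□□□
□□□□□□□□
□□□□□□□□
1) □□□□□□□□
□□□□□□□□
□□□□□□□□
□□□□^□□□
□□□□■□□□
□□□□□□□□
□□□□□□□□
□□□□□□□□
□□□□□□□□
2) □□□□□□□□
□□□□□□□□
□□□□□□□□
□□□□■>□□
□□□□■□□□
□□□□□□□□
□□□□□□□□
□□□□□□□□
□□□□□□□□
3) □□□□□□□□
□□□□□□□□
□□□□□□□□
□□□□■■□□
□□□□■v□□
□□□□□□□□
□□□□□□□□
□□□□□□□□
□□□□□□□□
4) □□□□□□□□
□□□□□□□□
□□□□□□□□
□□□□■■□□
□□□□<■□□
□□□□□□□□
□□□□□□□□
□□□□□□□□
□□□□□□□□
5) □□□□□□□□
□□□□□□□□
□□□□□□□□
□□□□■■□□
□□□□□■□□
□□□□v□□□
□□□□□□□□
□□□□□□□□
□□□□□□□□
6) □□□□□□□□
□□□□□□□□
□□□□□□□□
□□□□■■□□
□□□□□■□□
□□□<■□□□
□□□□□□□□
□□□□□□□□
□□□□□□□□
7) □□□□□□□□
□□□□□□□□
□□□□□□□□
□□□□■■□□
□□□^□■□□
□□□■■□□□
□□□□□□□□
□□□□□□□□
□□□□□□□□
8) □□□□□□□□
□□□□□□□□
□□□□□□□□
□□□□■■□□
□□□■>■□□
□□□■■□□□
□□□□□□□□
□□□□□□□□
□□□□□□□□
9) □□□□□□□□
□□□□□□□□
□□□□□□□□
□□□□■■□□
□□□■■■□□
□□□■v□□□
□□□□□□□□
□□□□□□□□
□□□□□□□□
10) □□□□□□□□
□□□□□□□□
□□□□□□□□
□□□□■■□□
□□□■■■□□
□□□■□>□□
□□□□□□□□
□□□□□□□□
□□□□□□□□
11) □□□□□□□□
□□□□□□□□
□□□□□□□□
□□□□■■□□
□□□■■■□□
□□□■□■□□
□□□□□v□□
□□□□□□□□
□□□□□□□□
12) □□□□□□□□
□□□□□□□□
□□□□□□□□
□□□□■■□□
□□□■■■□□
□□□■□■□□
□□□□<■□□
□□□□□□□□
□□□□□□□□
13) □□□□□□□□
□□□□□□□□
□□□□□□□□
□□□□■■□□
□□□■■■□□
□□□■^■□□
□□□□■■□□
□□□□□□□□
□□□□□□□□
14) □□□□□□□□
□□□□□□□□
□□□□□□□□
□□□□■■□□
□□□■■■□□
□□□■■>□□
□□□□■■□□
□□□□□□□□
□□□□□□□□
15) □□□□□□□□
□□□□□□□□
□□□□□□□□
□□□□■■□□
□□□■■^□□
□□□■■□□□
□□□□■■□□
□□□□□□□□
□□□□□□□□
16) □□□□□□□□
□□□□□□□□
□□□□□□□□
□□□□■■□□
□□□■<□□□
□□□■■□□□
□□□□■■□□
□□□□□□□□
□□□□□□□□
17) □□□□□□□□
□□□□□□□□
□□□□□□□□
□□□□■■□□
□□□■□□□□
□□□■v□□□
□□□□■■□□
□□□□□□□□
□□□□□□□□
18) □□□□□□□□
□□□□□□□□
□□□□□□□□
□□□□■■□□
□□□■□□□□
□□□■□>□□
□□□□■■□□
□□□□□□□□
□□□□□□□□
19) □□□□□□□□
□□□□□□□□
□□□□□□□□
□□□□■■□□
□□□■□□□□
□□□■□■□□
□□□□■v□□
□□□□□□□□
□□□□□□□□
20) □□□□□□□□
□□□□□□□□
□□□□□□□□
□□□□■■□□
□□□■□□□□
□□□■□■□□
□□□□■□>□
□□□□□□□□
□□□□□□□□
21) □□□□□□□□
□□□□□□□□
□□□□□□□□
□□□□■■□□
□□□■□□□□
□□□■□■□□
□□□□■□■□
□□□□□□v□
□□□□□□□□
22) □□□□□□□□
□□□□□□□□
□□□□□□□□
□□□□■■□□
□□□■□□□□
□□□■□■□□
□□□□■□■□
□□□□□<■□
□□□□□□□□
23) □□□□□□□□
□□□□□□□□
□□□□□□□□
□□□□■■□□
□□□■□□□□
□□□■□■□□
□□□□■^■□
□□□□□■■□
□□□□□□□□
24) □□□□□□□□
□□□□□□□□
□□□□□□□□
□□□□■■□□
□□□■□□□□
□□□■□■□□
□□□□■■>□
□□□□□■■□
□□□□□□□□
25) □□□□□□□□
□□□□□□□□
□□□□□□□□
□□□□■■□□
□□□■□□□□
□□□■□■^□
□□□□■■□□
□□□□□■■□
□□□□□□□□
26) □□□□□□□□
□□□□□□□□
□□□□□□□□
□□□□■■□□
□□□■□□□□
□□□■□■■>
□□□□■■□□
□□□□□■■□
□□□□□□□□
27) □□□□□□□□
□□□□□□□□
□□□□□□□□
□□□□■■□□
□□□■□□□□
□□□■□■■■
□□□□■■□v
□□□□□■■□
□□□□□□□□

6,7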